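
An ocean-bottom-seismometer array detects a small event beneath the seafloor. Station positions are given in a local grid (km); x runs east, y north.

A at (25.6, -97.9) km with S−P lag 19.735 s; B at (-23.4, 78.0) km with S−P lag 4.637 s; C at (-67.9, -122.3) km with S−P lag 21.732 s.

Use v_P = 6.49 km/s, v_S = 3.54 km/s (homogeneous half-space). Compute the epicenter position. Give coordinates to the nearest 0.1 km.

(-34.4, 43.6)

Distance from S−P lag: d = Δt · v_P v_S / (v_P − v_S) = Δt · (6.49·3.54)/(6.49−3.54) ≈ 7.7880·Δt.
So d_A = 153.70, d_B = 36.11, d_C = 169.25 km.
Circle about each station: (x − 25.6)² + (y + 97.9)² = 153.70²; (x + 23.4)² + (y − 78.0)² = 36.11²; (x + 67.9)² + (y + 122.3)² = 169.25².
Subtracting pairs of circle equations eliminates x²+y² and gives linear equations (the radical axes):
-98.0 x + 351.8 y = 18711.55
-187.0 x − 48.8 y = 4306.06
Solving the 2×2 system: x ≈ -34.4, y ≈ 43.6 km.
Check against A (with the unrounded x, y): √((x − 25.6)²+(y + 97.9)²) = 153.70 ≈ 153.70 km. ✓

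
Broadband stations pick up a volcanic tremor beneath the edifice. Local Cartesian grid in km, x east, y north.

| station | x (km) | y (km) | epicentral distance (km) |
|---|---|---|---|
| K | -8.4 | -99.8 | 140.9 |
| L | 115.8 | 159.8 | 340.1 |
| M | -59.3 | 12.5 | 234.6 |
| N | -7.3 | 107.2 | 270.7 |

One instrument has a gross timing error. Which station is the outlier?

Solve using three stations at a time. Using K, M, N (subtract circle equations pairwise → linear system) gives (x, y) ≈ (129.9, -126.1).
Distances from that point to each station vs reported:
  K: calculated 140.8 vs reported 140.9 → residual 0.1 km
  L: calculated 286.2 vs reported 340.1 → residual 53.9 km
  M: calculated 234.5 vs reported 234.6 → residual 0.1 km
  N: calculated 270.6 vs reported 270.7 → residual 0.1 km
K, M, N are mutually consistent (residuals ≈ 0); L is off by 53.9 km.

L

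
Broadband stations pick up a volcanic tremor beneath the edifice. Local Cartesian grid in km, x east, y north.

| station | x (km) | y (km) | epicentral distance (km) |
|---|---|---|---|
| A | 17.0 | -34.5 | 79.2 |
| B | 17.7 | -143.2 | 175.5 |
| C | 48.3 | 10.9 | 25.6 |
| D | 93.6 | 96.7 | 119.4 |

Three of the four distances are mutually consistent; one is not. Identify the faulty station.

D

Solve using three stations at a time. Using A, B, C (subtract circle equations pairwise → linear system) gives (x, y) ≈ (70.0, 24.3).
Distances from that point to each station vs reported:
  A: calculated 79.2 vs reported 79.2 → residual 0.0 km
  B: calculated 175.5 vs reported 175.5 → residual 0.0 km
  C: calculated 25.5 vs reported 25.6 → residual 0.1 km
  D: calculated 76.1 vs reported 119.4 → residual 43.3 km
A, B, C are mutually consistent (residuals ≈ 0); D is off by 43.3 km.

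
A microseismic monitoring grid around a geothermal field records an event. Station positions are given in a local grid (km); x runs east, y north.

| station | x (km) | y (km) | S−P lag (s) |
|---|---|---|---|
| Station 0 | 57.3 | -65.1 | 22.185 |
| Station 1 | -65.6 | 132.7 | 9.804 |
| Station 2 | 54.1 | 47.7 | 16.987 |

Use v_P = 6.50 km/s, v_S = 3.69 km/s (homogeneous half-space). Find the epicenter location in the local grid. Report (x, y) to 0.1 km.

x ≈ -90.8 km, y ≈ 52.9 km

Distance from S−P lag: d = Δt · v_P v_S / (v_P − v_S) = Δt · (6.50·3.69)/(6.50−3.69) ≈ 8.5356·Δt.
So d_Station 0 = 189.36, d_Station 1 = 83.68, d_Station 2 = 144.99 km.
Circle about each station: (x − 57.3)² + (y + 65.1)² = 189.36²; (x + 65.6)² + (y − 132.7)² = 83.68²; (x − 54.1)² + (y − 47.7)² = 144.99².
Subtracting the Station 0 equation from the Station 1 and Station 2 equations removes the quadratic terms:
-245.8 x + 395.6 y = 43246.22
-6.4 x + 225.6 y = 12515.91
Solving the 2×2 system: x ≈ -90.8, y ≈ 52.9 km.
Check against Station 0 (with the unrounded x, y): √((x − 57.3)²+(y + 65.1)²) = 189.36 ≈ 189.36 km. ✓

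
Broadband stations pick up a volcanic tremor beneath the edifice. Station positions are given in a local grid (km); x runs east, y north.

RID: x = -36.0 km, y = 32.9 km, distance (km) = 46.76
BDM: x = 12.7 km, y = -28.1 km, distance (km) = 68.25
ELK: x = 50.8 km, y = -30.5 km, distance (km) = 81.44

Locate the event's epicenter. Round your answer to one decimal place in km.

x ≈ 10.2 km, y ≈ 40.1 km

Circle about each station: (x + 36.0)² + (y − 32.9)² = 46.76²; (x − 12.7)² + (y + 28.1)² = 68.25²; (x − 50.8)² + (y + 30.5)² = 81.44².
Subtracting the RID equation from the BDM and ELK equations removes the quadratic terms:
97.4 x − 122.0 y = -3899.07
173.6 x − 126.8 y = -3313.50
Solving the 2×2 system: x ≈ 10.2, y ≈ 40.1 km.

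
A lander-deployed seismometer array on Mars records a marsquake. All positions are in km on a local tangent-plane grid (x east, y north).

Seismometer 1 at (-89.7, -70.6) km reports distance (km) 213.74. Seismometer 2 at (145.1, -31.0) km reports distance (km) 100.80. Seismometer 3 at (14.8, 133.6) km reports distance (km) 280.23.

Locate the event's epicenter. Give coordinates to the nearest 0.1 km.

116.3 km east, -127.6 km north

Circle about each station: (x + 89.7)² + (y + 70.6)² = 213.74²; (x − 145.1)² + (y + 31.0)² = 100.80²; (x − 14.8)² + (y − 133.6)² = 280.23².
Subtracting the Seismometer 1 equation from the Seismometer 2 and Seismometer 3 equations removes the quadratic terms:
469.6 x + 79.2 y = 44508.71
209.0 x + 408.4 y = -27806.52
Solving the 2×2 system: x ≈ 116.3, y ≈ -127.6 km.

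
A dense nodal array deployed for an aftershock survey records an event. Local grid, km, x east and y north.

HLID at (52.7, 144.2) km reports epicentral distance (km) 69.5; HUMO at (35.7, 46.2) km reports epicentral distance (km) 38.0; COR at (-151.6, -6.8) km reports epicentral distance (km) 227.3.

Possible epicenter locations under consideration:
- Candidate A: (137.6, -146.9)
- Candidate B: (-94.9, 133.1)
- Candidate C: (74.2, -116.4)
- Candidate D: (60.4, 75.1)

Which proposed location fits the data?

For each candidate, compare |candidate − station| to the reported distance:
Candidate A: residuals HLID 233.7, HUMO 180.3, COR 94.0 → max 233.7 km
Candidate B: residuals HLID 78.5, HUMO 118.9, COR 76.3 → max 118.9 km
Candidate C: residuals HLID 192.0, HUMO 129.1, COR 23.7 → max 192.0 km
Candidate D: residuals HLID 0.0, HUMO 0.0, COR 0.0 → max 0.0 km
Only Candidate D has all residuals ≈ 0.

Candidate D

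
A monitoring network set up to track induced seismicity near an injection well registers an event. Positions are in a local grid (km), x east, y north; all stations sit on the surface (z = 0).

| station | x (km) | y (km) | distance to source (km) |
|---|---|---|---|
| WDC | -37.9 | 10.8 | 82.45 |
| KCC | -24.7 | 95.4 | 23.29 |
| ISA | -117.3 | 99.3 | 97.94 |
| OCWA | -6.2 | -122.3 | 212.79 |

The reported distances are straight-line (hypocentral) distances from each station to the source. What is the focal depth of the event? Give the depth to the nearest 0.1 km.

Each station gives a sphere (x−x_i)² + (y−y_i)² + z² = d_i² (stations at z=0).
Subtracting the WDC sphere from KCC and ISA: z² cancels, leaving linear equations in x and y:
26.4 x + 169.2 y = 14413.78
-158.8 x + 177.0 y = 19272.49
Solving: x ≈ -22.499, y ≈ 88.698 km (keep extra digits for the depth step; rounded: -22.5, 88.7).
Then from the WDC sphere: z² = 82.45² − (x + 37.9)² − (y − 10.8)² with x = -22.499, y = 88.698, so z ≈ 22.197 ≈ 22.2 km.

depth ≈ 22.2 km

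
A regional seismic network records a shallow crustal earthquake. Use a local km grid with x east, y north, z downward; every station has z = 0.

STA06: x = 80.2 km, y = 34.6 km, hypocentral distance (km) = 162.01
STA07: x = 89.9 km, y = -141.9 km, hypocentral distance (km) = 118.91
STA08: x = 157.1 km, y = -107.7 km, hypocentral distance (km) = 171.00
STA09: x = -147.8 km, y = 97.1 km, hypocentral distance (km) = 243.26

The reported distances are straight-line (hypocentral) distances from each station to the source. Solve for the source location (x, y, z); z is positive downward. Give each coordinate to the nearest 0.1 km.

Each station gives a sphere (x−x_i)² + (y−y_i)² + z² = d_i² (stations at z=0).
Subtracting the STA06 sphere from STA07 and STA08: z² cancels, leaving linear equations in x and y:
19.4 x − 353.0 y = 32696.07
153.8 x − 284.6 y = 25656.74
Solving: x ≈ -5.095, y ≈ -92.903 km (keep extra digits for the depth step; rounded: -5.1, -92.9).
Then from the STA06 sphere: z² = 162.01² − (x − 80.2)² − (y − 34.6)² with x = -5.095, y = -92.903, so z ≈ 52.106 ≈ 52.1 km.

(-5.1, -92.9, 52.1)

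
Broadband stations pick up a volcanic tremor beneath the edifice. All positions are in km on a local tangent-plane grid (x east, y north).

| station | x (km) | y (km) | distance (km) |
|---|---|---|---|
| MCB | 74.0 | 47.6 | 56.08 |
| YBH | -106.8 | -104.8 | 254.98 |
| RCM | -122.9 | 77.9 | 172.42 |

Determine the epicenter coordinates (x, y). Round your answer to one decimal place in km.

(48.4, 97.5)

Circle about each station: (x − 74.0)² + (y − 47.6)² = 56.08²; (x + 106.8)² + (y + 104.8)² = 254.98²; (x + 122.9)² + (y − 77.9)² = 172.42².
Subtracting the MCB equation from the YBH and RCM equations removes the quadratic terms:
-361.6 x − 304.8 y = -47222.31
-393.8 x + 60.6 y = -13152.63
Solving the 2×2 system: x ≈ 48.4, y ≈ 97.5 km.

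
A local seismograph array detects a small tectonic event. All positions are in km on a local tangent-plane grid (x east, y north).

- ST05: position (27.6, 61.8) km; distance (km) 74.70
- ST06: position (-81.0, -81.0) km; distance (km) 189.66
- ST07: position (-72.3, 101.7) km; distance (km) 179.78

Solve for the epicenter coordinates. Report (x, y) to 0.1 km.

x ≈ 83.9 km, y ≈ 12.7 km

Circle about each station: (x − 27.6)² + (y − 61.8)² = 74.70²; (x + 81.0)² + (y + 81.0)² = 189.66²; (x + 72.3)² + (y − 101.7)² = 179.78².
Subtracting pairs of circle equations eliminates x²+y² and gives linear equations (the radical axes):
-217.2 x − 285.6 y = -21849.83
-199.8 x + 79.8 y = -15751.58
Solving the 2×2 system: x ≈ 83.9, y ≈ 12.7 km.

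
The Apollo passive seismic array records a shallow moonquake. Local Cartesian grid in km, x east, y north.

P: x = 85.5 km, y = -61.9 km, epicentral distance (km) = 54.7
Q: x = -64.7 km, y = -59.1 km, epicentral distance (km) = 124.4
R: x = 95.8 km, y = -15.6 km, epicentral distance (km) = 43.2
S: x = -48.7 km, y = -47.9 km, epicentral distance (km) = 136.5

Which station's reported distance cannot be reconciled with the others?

S

Solve using three stations at a time. Using P, Q, R (subtract circle equations pairwise → linear system) gives (x, y) ≈ (52.7, -18.2).
Distances from that point to each station vs reported:
  P: calculated 54.6 vs reported 54.7 → residual 0.1 km
  Q: calculated 124.4 vs reported 124.4 → residual 0.0 km
  R: calculated 43.1 vs reported 43.2 → residual 0.1 km
  S: calculated 105.7 vs reported 136.5 → residual 30.8 km
P, Q, R are mutually consistent (residuals ≈ 0); S is off by 30.8 km.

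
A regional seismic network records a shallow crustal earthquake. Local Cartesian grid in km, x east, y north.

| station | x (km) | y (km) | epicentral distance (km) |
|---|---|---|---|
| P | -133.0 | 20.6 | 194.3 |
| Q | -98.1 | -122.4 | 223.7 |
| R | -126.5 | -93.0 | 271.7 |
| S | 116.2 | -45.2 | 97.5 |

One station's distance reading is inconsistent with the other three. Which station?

R

Solve using three stations at a time. Using P, Q, S (subtract circle equations pairwise → linear system) gives (x, y) ≈ (60.8, 35.1).
Distances from that point to each station vs reported:
  P: calculated 194.3 vs reported 194.3 → residual 0.0 km
  Q: calculated 223.7 vs reported 223.7 → residual 0.0 km
  R: calculated 226.9 vs reported 271.7 → residual 44.8 km
  S: calculated 97.6 vs reported 97.5 → residual 0.1 km
P, Q, S are mutually consistent (residuals ≈ 0); R is off by 44.8 km.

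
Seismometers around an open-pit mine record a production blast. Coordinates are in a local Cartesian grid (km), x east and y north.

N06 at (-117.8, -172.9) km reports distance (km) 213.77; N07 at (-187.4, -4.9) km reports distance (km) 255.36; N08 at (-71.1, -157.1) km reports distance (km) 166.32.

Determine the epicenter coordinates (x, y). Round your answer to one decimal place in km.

Circle about each station: (x + 117.8)² + (y + 172.9)² = 213.77²; (x + 187.4)² + (y + 4.9)² = 255.36²; (x + 71.1)² + (y + 157.1)² = 166.32².
Subtracting pairs of circle equations eliminates x²+y² and gives linear equations (the radical axes):
-139.2 x + 336.0 y = -28139.60
93.4 x + 31.6 y = 3999.64
Solving the 2×2 system: x ≈ 62.4, y ≈ -57.9 km.

(62.4, -57.9)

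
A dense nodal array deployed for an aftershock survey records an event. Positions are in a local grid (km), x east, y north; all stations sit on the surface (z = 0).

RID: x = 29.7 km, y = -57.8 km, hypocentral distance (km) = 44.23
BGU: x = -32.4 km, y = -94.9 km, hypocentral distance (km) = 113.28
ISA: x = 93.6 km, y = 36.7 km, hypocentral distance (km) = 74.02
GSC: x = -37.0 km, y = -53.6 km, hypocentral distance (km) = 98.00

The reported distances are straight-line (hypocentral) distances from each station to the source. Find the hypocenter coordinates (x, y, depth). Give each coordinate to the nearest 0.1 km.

(55.6, -25.1, 14.7)

Each station gives a sphere (x−x_i)² + (y−y_i)² + z² = d_i² (stations at z=0).
Subtracting the RID sphere from BGU and ISA: z² cancels, leaving linear equations in x and y:
-124.2 x − 74.2 y = -5043.23
127.8 x + 189.0 y = 2362.25
Solving: x ≈ 55.599, y ≈ -25.097 km (keep extra digits for the depth step; rounded: 55.6, -25.1).
Then from the RID sphere: z² = 44.23² − (x − 29.7)² − (y + 57.8)² with x = 55.599, y = -25.097, so z ≈ 14.699 ≈ 14.7 km.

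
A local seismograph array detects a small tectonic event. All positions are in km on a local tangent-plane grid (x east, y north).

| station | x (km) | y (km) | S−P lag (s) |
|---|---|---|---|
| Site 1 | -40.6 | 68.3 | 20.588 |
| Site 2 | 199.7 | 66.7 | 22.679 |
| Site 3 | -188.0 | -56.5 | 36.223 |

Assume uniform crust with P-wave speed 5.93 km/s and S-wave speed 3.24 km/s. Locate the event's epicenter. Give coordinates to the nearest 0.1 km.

(69.3, -29.4)

Distance from S−P lag: d = Δt · v_P v_S / (v_P − v_S) = Δt · (5.93·3.24)/(5.93−3.24) ≈ 7.1425·Δt.
So d_Site 1 = 147.05, d_Site 2 = 161.98, d_Site 3 = 258.72 km.
Circle about each station: (x + 40.6)² + (y − 68.3)² = 147.05²; (x − 199.7)² + (y − 66.7)² = 161.98²; (x + 188.0)² + (y + 56.5)² = 258.72².
Subtracting the Site 1 equation from the Site 2 and Site 3 equations removes the quadratic terms:
480.6 x − 3.2 y = 33401.91
-294.8 x − 249.6 y = -13089.34
Solving the 2×2 system: x ≈ 69.3, y ≈ -29.4 km.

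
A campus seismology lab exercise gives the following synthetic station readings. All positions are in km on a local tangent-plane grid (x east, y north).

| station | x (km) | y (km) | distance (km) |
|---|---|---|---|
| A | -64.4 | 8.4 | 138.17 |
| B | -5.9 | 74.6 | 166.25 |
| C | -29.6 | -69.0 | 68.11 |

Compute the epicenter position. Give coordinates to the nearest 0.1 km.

Circle about each station: (x + 64.4)² + (y − 8.4)² = 138.17²; (x + 5.9)² + (y − 74.6)² = 166.25²; (x + 29.6)² + (y + 69.0)² = 68.11².
Subtracting the A equation from the B and C equations removes the quadratic terms:
117.0 x + 132.4 y = -7166.06
69.6 x − 154.8 y = 15871.22
Solving the 2×2 system: x ≈ 36.3, y ≈ -86.2 km.
Check against A (with the unrounded x, y): √((x + 64.4)²+(y − 8.4)²) = 138.17 ≈ 138.17 km. ✓

(36.3, -86.2)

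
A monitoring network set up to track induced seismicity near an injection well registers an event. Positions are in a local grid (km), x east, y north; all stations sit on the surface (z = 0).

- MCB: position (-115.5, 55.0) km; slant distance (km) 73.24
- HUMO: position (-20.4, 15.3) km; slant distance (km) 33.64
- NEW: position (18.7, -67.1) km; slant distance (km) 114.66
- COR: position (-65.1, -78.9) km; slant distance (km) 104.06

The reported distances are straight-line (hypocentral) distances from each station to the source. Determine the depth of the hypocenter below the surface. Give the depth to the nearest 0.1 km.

z ≈ 12.4 km

Each station gives a sphere (x−x_i)² + (y−y_i)² + z² = d_i² (stations at z=0).
Subtracting the MCB sphere from HUMO and NEW: z² cancels, leaving linear equations in x and y:
190.2 x − 79.4 y = -11482.55
268.4 x − 244.2 y = -19295.97
Solving: x ≈ -50.603, y ≈ 23.400 km (keep extra digits for the depth step; rounded: -50.6, 23.4).
Then from the MCB sphere: z² = 73.24² − (x + 115.5)² − (y − 55.0)² with x = -50.603, y = 23.400, so z ≈ 12.406 ≈ 12.4 km.
Check against COR (with the unrounded solution): distance 104.06 ≈ 104.06 km. ✓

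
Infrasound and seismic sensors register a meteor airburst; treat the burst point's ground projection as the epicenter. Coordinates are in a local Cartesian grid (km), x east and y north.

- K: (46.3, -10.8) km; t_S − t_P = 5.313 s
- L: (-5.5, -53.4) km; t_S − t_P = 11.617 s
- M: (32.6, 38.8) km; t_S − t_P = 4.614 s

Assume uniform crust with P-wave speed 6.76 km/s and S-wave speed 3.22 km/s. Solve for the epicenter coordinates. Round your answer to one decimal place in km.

x ≈ 23.0 km, y ≈ 12.1 km

Distance from S−P lag: d = Δt · v_P v_S / (v_P − v_S) = Δt · (6.76·3.22)/(6.76−3.22) ≈ 6.1489·Δt.
So d_K = 32.67, d_L = 71.43, d_M = 28.37 km.
Circle about each station: (x − 46.3)² + (y + 10.8)² = 32.67²; (x + 5.5)² + (y + 53.4)² = 71.43²; (x − 32.6)² + (y − 38.8)² = 28.37².
Subtracting pairs of circle equations eliminates x²+y² and gives linear equations (the radical axes):
-103.6 x − 85.2 y = -3413.44
-27.4 x + 99.2 y = 570.34
Solving the 2×2 system: x ≈ 23.0, y ≈ 12.1 km.
Check against K (with the unrounded x, y): √((x − 46.3)²+(y + 10.8)²) = 32.67 ≈ 32.67 km. ✓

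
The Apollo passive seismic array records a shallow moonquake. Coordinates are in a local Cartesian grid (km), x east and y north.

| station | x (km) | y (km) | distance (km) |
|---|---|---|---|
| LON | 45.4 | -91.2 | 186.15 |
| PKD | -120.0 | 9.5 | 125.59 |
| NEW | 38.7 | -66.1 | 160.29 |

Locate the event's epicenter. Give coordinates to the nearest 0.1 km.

-18.6 km east, 83.6 km north

Circle about each station: (x − 45.4)² + (y + 91.2)² = 186.15²; (x + 120.0)² + (y − 9.5)² = 125.59²; (x − 38.7)² + (y + 66.1)² = 160.29².
Subtracting the LON equation from the PKD and NEW equations removes the quadratic terms:
-330.8 x + 201.4 y = 22990.62
-13.4 x + 50.2 y = 4447.24
Solving the 2×2 system: x ≈ -18.6, y ≈ 83.6 km.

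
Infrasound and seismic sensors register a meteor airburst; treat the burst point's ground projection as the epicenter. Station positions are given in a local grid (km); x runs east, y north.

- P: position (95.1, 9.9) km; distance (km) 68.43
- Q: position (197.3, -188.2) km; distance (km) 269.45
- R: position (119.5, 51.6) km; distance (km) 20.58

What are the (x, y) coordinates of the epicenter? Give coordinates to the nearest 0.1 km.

(125.1, 71.4)

Circle about each station: (x − 95.1)² + (y − 9.9)² = 68.43²; (x − 197.3)² + (y + 188.2)² = 269.45²; (x − 119.5)² + (y − 51.6)² = 20.58².
Subtracting the P equation from the Q and R equations removes the quadratic terms:
204.4 x − 396.2 y = -2716.13
48.8 x + 83.4 y = 12059.92
Solving the 2×2 system: x ≈ 125.1, y ≈ 71.4 km.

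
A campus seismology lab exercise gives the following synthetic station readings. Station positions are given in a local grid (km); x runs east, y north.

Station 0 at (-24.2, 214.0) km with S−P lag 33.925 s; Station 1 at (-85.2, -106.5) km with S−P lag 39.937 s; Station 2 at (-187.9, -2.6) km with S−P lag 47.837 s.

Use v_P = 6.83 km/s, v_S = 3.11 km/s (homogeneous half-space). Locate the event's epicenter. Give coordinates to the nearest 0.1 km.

(80.0, 50.7)

Distance from S−P lag: d = Δt · v_P v_S / (v_P − v_S) = Δt · (6.83·3.11)/(6.83−3.11) ≈ 5.7100·Δt.
So d_Station 0 = 193.71, d_Station 1 = 228.04, d_Station 2 = 273.15 km.
Circle about each station: (x + 24.2)² + (y − 214.0)² = 193.71²; (x + 85.2)² + (y + 106.5)² = 228.04²; (x + 187.9)² + (y + 2.6)² = 273.15².
Subtracting the Station 0 equation from the Station 1 and Station 2 equations removes the quadratic terms:
-122.0 x − 641.0 y = -42259.03
-327.4 x − 433.2 y = -48155.83
Solving the 2×2 system: x ≈ 80.0, y ≈ 50.7 km.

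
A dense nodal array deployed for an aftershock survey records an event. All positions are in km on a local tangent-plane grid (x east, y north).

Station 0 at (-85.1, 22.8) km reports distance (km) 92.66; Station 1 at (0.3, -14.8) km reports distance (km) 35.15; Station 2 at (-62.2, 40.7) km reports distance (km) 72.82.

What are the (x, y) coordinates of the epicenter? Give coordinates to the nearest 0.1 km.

7.5 km east, 19.6 km north

Circle about each station: (x + 85.1)² + (y − 22.8)² = 92.66²; (x − 0.3)² + (y + 14.8)² = 35.15²; (x + 62.2)² + (y − 40.7)² = 72.82².
Subtracting pairs of circle equations eliminates x²+y² and gives linear equations (the radical axes):
170.8 x − 75.2 y = -192.37
45.8 x + 35.8 y = 1046.60
Solving the 2×2 system: x ≈ 7.5, y ≈ 19.6 km.
Check against Station 0 (with the unrounded x, y): √((x + 85.1)²+(y − 22.8)²) = 92.67 ≈ 92.66 km. ✓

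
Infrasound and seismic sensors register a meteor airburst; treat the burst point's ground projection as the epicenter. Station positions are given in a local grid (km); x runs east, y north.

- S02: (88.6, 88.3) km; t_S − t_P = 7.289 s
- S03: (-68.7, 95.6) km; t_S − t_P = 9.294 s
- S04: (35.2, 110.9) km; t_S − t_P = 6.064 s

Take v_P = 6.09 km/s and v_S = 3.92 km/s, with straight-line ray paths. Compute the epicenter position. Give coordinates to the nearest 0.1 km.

Distance from S−P lag: d = Δt · v_P v_S / (v_P − v_S) = Δt · (6.09·3.92)/(6.09−3.92) ≈ 11.0013·Δt.
So d_S02 = 80.19, d_S03 = 102.25, d_S04 = 66.71 km.
Circle about each station: (x − 88.6)² + (y − 88.3)² = 80.19²; (x + 68.7)² + (y − 95.6)² = 102.25²; (x − 35.2)² + (y − 110.9)² = 66.71².
Subtracting the S02 equation from the S03 and S04 equations removes the quadratic terms:
-314.6 x + 14.6 y = -5812.43
-106.8 x + 45.2 y = -128.79
Solving the 2×2 system: x ≈ 20.6, y ≈ 45.8 km.

20.6 km east, 45.8 km north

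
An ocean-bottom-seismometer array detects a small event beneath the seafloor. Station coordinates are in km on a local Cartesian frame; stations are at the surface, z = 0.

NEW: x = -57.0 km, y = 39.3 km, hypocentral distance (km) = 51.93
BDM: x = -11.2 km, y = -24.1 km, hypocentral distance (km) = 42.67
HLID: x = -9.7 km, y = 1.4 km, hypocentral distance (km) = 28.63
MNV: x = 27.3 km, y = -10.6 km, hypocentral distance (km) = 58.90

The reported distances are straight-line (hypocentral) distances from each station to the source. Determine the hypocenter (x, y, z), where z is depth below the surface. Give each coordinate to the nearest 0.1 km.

Each station gives a sphere (x−x_i)² + (y−y_i)² + z² = d_i² (stations at z=0).
Subtracting the NEW sphere from BDM and HLID: z² cancels, leaving linear equations in x and y:
91.6 x − 126.8 y = -3211.24
94.6 x − 75.8 y = -2820.39
Solving: x ≈ -22.608, y ≈ 8.994 km (keep extra digits for the depth step; rounded: -22.6, 9.0).
Then from the NEW sphere: z² = 51.93² − (x + 57.0)² − (y − 39.3)² with x = -22.608, y = 8.994, so z ≈ 24.402 ≈ 24.4 km.

x ≈ -22.6 km, y ≈ 9.0 km, depth ≈ 24.4 km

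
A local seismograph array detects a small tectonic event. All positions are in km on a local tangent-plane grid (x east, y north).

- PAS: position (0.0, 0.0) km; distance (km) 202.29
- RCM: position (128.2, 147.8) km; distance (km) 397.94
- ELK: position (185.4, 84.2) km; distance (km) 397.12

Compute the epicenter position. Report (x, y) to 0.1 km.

(-134.5, -151.1)

Circle about each station: x² + y² = 202.29²; (x − 128.2)² + (y − 147.8)² = 397.94²; (x − 185.4)² + (y − 84.2)² = 397.12².
Subtracting the PAS equation from the RCM and ELK equations removes the quadratic terms:
256.4 x + 295.6 y = -79154.92
370.8 x + 168.4 y = -75320.25
Solving the 2×2 system: x ≈ -134.5, y ≈ -151.1 km.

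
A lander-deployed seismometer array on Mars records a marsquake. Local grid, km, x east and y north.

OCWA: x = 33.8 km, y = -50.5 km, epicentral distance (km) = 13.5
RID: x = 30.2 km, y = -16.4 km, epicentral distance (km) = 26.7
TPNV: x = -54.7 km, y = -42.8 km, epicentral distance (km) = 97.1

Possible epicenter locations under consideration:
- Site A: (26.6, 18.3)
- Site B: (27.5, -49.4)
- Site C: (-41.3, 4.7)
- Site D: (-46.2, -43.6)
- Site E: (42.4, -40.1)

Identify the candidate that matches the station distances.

Site E

For each candidate, compare |candidate − station| to the reported distance:
Site A: residuals OCWA 55.7, RID 8.2, TPNV 4.6 → max 55.7 km
Site B: residuals OCWA 7.1, RID 6.4, TPNV 14.6 → max 14.6 km
Site C: residuals OCWA 79.7, RID 47.8, TPNV 47.7 → max 79.7 km
Site D: residuals OCWA 66.8, RID 54.4, TPNV 88.6 → max 88.6 km
Site E: residuals OCWA 0.0, RID 0.0, TPNV 0.0 → max 0.0 km
Only Site E has all residuals ≈ 0.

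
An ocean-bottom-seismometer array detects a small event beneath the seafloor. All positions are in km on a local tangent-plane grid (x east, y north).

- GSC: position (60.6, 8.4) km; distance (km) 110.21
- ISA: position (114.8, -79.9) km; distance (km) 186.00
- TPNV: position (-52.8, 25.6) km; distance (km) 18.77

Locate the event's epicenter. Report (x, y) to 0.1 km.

(-49.6, 7.1)

Circle about each station: (x − 60.6)² + (y − 8.4)² = 110.21²; (x − 114.8)² + (y + 79.9)² = 186.00²; (x + 52.8)² + (y − 25.6)² = 18.77².
Subtracting the GSC equation from the ISA and TPNV equations removes the quadratic terms:
108.4 x − 176.6 y = -6629.63
-226.8 x + 34.4 y = 11494.21
Solving the 2×2 system: x ≈ -49.6, y ≈ 7.1 km.
Check against GSC (with the unrounded x, y): √((x − 60.6)²+(y − 8.4)²) = 110.21 ≈ 110.21 km. ✓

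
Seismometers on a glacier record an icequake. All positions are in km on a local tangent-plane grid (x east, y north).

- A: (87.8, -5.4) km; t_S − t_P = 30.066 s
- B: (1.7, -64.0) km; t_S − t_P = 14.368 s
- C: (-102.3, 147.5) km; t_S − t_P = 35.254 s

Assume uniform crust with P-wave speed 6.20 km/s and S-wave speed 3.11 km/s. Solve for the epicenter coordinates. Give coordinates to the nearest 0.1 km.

Distance from S−P lag: d = Δt · v_P v_S / (v_P − v_S) = Δt · (6.20·3.11)/(6.20−3.11) ≈ 6.2401·Δt.
So d_A = 187.62, d_B = 89.66, d_C = 219.99 km.
Circle about each station: (x − 87.8)² + (y + 5.4)² = 187.62²; (x − 1.7)² + (y + 64.0)² = 89.66²; (x + 102.3)² + (y − 147.5)² = 219.99².
Subtracting the A equation from the B and C equations removes the quadratic terms:
-172.2 x − 117.2 y = 23523.24
-380.2 x + 305.8 y = 11289.20
Solving the 2×2 system: x ≈ -87.6, y ≈ -72.0 km.

x ≈ -87.6 km, y ≈ -72.0 km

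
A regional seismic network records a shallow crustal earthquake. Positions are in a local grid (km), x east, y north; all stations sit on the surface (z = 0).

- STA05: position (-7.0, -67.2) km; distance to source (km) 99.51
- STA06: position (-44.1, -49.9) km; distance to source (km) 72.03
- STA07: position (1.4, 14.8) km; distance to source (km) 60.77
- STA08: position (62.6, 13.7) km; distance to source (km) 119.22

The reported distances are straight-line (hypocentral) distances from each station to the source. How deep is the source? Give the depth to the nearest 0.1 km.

25.1 km

Each station gives a sphere (x−x_i)² + (y−y_i)² + z² = d_i² (stations at z=0).
Subtracting the STA05 sphere from STA06 and STA07: z² cancels, leaving linear equations in x and y:
-74.2 x + 34.6 y = 4583.90
16.8 x + 164.0 y = 1865.41
Solving: x ≈ -53.899, y ≈ 16.896 km (keep extra digits for the depth step; rounded: -53.9, 16.9).
Then from the STA05 sphere: z² = 99.51² − (x + 7.0)² − (y + 67.2)² with x = -53.899, y = 16.896, so z ≈ 25.111 ≈ 25.1 km.
Check against STA08 (with the unrounded solution): distance 119.22 ≈ 119.22 km. ✓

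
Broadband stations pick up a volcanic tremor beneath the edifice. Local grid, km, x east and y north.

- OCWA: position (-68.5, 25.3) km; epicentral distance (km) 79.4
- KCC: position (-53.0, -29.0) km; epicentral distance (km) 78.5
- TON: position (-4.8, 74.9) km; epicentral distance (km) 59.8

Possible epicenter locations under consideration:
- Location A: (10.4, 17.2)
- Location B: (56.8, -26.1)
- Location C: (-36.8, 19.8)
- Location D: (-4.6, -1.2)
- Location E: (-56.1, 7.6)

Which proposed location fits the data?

Location A

For each candidate, compare |candidate − station| to the reported distance:
Location A: residuals OCWA 0.1, KCC 0.1, TON 0.1 → max 0.1 km
Location B: residuals OCWA 56.0, KCC 31.3, TON 58.5 → max 58.5 km
Location C: residuals OCWA 47.2, KCC 27.1, TON 3.9 → max 47.2 km
Location D: residuals OCWA 10.2, KCC 22.7, TON 16.3 → max 22.7 km
Location E: residuals OCWA 57.8, KCC 41.8, TON 24.8 → max 57.8 km
Only Location A has all residuals ≈ 0.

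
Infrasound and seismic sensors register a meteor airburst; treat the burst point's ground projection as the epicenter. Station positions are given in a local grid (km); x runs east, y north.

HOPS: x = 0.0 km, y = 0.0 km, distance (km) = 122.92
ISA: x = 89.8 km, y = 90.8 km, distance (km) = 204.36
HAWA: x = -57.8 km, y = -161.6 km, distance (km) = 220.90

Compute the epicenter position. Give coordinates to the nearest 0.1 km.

(-111.0, 52.8)

Circle about each station: x² + y² = 122.92²; (x − 89.8)² + (y − 90.8)² = 204.36²; (x + 57.8)² + (y + 161.6)² = 220.90².
Subtracting the HOPS equation from the ISA and HAWA equations removes the quadratic terms:
179.6 x + 181.6 y = -10345.00
-115.6 x − 323.2 y = -4232.08
Solving the 2×2 system: x ≈ -111.0, y ≈ 52.8 km.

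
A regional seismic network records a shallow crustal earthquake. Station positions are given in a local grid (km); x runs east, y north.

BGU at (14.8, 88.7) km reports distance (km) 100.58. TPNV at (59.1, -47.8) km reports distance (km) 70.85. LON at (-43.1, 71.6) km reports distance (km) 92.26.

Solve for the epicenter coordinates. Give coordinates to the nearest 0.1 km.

(-1.2, -10.6)

Circle about each station: (x − 14.8)² + (y − 88.7)² = 100.58²; (x − 59.1)² + (y + 47.8)² = 70.85²; (x + 43.1)² + (y − 71.6)² = 92.26².
Subtracting the BGU equation from the TPNV and LON equations removes the quadratic terms:
88.6 x − 273.0 y = 2787.53
-115.8 x − 34.2 y = 501.87
Solving the 2×2 system: x ≈ -1.2, y ≈ -10.6 km.
Check against BGU (with the unrounded x, y): √((x − 14.8)²+(y − 88.7)²) = 100.58 ≈ 100.58 km. ✓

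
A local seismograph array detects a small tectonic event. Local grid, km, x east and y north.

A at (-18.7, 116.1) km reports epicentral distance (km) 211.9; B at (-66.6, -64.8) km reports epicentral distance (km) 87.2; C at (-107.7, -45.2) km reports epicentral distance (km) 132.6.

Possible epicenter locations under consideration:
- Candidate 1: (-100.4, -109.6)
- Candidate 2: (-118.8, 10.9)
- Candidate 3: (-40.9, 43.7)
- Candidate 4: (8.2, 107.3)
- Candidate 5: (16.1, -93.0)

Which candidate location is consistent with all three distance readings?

Candidate 5

For each candidate, compare |candidate − station| to the reported distance:
Candidate 1: residuals A 28.1, B 31.1, C 67.8 → max 67.8 km
Candidate 2: residuals A 66.7, B 4.8, C 75.4 → max 75.4 km
Candidate 3: residuals A 136.2, B 24.3, C 21.4 → max 136.2 km
Candidate 4: residuals A 183.6, B 100.5, C 58.9 → max 183.6 km
Candidate 5: residuals A 0.1, B 0.2, C 0.1 → max 0.2 km
Only Candidate 5 has all residuals ≈ 0.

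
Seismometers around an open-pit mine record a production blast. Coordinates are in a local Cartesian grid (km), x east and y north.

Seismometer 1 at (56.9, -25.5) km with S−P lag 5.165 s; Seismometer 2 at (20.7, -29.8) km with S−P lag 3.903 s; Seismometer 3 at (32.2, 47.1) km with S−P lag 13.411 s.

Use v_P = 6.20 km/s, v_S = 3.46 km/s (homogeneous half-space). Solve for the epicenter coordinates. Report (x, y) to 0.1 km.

32.7 km east, -57.9 km north

Distance from S−P lag: d = Δt · v_P v_S / (v_P − v_S) = Δt · (6.20·3.46)/(6.20−3.46) ≈ 7.8292·Δt.
So d_Seismometer 1 = 40.44, d_Seismometer 2 = 30.56, d_Seismometer 3 = 105.00 km.
Circle about each station: (x − 56.9)² + (y + 25.5)² = 40.44²; (x − 20.7)² + (y + 29.8)² = 30.56²; (x − 32.2)² + (y − 47.1)² = 105.00².
Subtracting the Seismometer 1 equation from the Seismometer 2 and Seismometer 3 equations removes the quadratic terms:
-72.4 x − 8.6 y = -1869.85
-49.4 x + 145.2 y = -10022.22
Solving the 2×2 system: x ≈ 32.7, y ≈ -57.9 km.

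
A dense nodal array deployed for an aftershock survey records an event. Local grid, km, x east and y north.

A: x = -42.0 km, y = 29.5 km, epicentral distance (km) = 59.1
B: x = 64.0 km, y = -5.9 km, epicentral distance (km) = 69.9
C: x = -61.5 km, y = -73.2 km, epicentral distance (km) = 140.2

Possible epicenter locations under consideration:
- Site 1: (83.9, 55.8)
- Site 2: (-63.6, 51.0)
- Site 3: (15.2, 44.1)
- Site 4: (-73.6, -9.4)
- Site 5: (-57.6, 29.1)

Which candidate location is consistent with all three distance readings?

For each candidate, compare |candidate − station| to the reported distance:
Site 1: residuals A 69.5, B 5.1, C 54.2 → max 69.5 km
Site 2: residuals A 28.6, B 69.8, C 16.0 → max 69.8 km
Site 3: residuals A 0.1, B 0.0, C 0.0 → max 0.1 km
Site 4: residuals A 9.0, B 67.7, C 75.3 → max 75.3 km
Site 5: residuals A 43.5, B 56.6, C 37.8 → max 56.6 km
Only Site 3 has all residuals ≈ 0.

Site 3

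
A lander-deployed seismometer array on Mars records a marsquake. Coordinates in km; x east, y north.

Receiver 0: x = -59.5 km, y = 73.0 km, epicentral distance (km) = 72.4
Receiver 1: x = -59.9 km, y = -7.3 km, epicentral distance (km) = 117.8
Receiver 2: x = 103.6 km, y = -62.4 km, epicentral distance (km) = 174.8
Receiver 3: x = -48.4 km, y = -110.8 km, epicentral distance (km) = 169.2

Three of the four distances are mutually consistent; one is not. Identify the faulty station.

Solve using three stations at a time. Using Receiver 0, Receiver 1, Receiver 2 (subtract circle equations pairwise → linear system) gives (x, y) ≈ (11.7, 86.3).
Distances from that point to each station vs reported:
  Receiver 0: calculated 72.4 vs reported 72.4 → residual 0.0 km
  Receiver 1: calculated 117.8 vs reported 117.8 → residual 0.0 km
  Receiver 2: calculated 174.8 vs reported 174.8 → residual 0.0 km
  Receiver 3: calculated 206.0 vs reported 169.2 → residual 36.8 km
Receiver 0, Receiver 1, Receiver 2 are mutually consistent (residuals ≈ 0); Receiver 3 is off by 36.8 km.

Receiver 3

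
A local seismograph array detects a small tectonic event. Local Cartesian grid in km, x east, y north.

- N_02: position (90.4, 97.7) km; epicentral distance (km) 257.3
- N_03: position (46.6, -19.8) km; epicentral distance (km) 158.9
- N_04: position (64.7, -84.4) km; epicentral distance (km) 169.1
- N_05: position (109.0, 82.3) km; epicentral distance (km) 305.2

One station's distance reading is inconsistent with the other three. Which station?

N_05

Solve using three stations at a time. Using N_02, N_03, N_04 (subtract circle equations pairwise → linear system) gives (x, y) ≈ (-104.1, -71.0).
Distances from that point to each station vs reported:
  N_02: calculated 257.5 vs reported 257.3 → residual 0.2 km
  N_03: calculated 159.2 vs reported 158.9 → residual 0.3 km
  N_04: calculated 169.4 vs reported 169.1 → residual 0.3 km
  N_05: calculated 262.5 vs reported 305.2 → residual 42.7 km
N_02, N_03, N_04 are mutually consistent (residuals ≈ 0); N_05 is off by 42.7 km.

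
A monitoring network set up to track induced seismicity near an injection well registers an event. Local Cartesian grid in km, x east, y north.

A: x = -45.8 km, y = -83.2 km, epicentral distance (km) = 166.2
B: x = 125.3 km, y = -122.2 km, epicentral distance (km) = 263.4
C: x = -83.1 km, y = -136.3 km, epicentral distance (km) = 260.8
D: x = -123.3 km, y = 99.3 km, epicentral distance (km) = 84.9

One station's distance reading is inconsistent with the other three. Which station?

C

Solve using three stations at a time. Using A, B, D (subtract circle equations pairwise → linear system) gives (x, y) ≈ (-40.0, 82.9).
Distances from that point to each station vs reported:
  A: calculated 166.2 vs reported 166.2 → residual 0.0 km
  B: calculated 263.4 vs reported 263.4 → residual 0.0 km
  C: calculated 223.4 vs reported 260.8 → residual 37.4 km
  D: calculated 84.9 vs reported 84.9 → residual 0.0 km
A, B, D are mutually consistent (residuals ≈ 0); C is off by 37.4 km.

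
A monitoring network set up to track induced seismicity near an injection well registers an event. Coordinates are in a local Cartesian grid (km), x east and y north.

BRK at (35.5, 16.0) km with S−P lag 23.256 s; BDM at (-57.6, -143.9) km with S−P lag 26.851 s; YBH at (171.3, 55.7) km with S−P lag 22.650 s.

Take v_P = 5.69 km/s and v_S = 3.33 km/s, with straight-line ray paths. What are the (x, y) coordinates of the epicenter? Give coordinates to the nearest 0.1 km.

157.2 km east, -125.6 km north

Distance from S−P lag: d = Δt · v_P v_S / (v_P − v_S) = Δt · (5.69·3.33)/(5.69−3.33) ≈ 8.0287·Δt.
So d_BRK = 186.72, d_BDM = 215.58, d_YBH = 181.85 km.
Circle about each station: (x − 35.5)² + (y − 16.0)² = 186.72²; (x + 57.6)² + (y + 143.9)² = 215.58²; (x − 171.3)² + (y − 55.7)² = 181.85².
Subtracting pairs of circle equations eliminates x²+y² and gives linear equations (the radical axes):
-186.2 x − 319.8 y = 10898.34
271.6 x + 79.4 y = 32724.87
Solving the 2×2 system: x ≈ 157.2, y ≈ -125.6 km.
Check against BRK (with the unrounded x, y): √((x − 35.5)²+(y − 16.0)²) = 186.73 ≈ 186.72 km. ✓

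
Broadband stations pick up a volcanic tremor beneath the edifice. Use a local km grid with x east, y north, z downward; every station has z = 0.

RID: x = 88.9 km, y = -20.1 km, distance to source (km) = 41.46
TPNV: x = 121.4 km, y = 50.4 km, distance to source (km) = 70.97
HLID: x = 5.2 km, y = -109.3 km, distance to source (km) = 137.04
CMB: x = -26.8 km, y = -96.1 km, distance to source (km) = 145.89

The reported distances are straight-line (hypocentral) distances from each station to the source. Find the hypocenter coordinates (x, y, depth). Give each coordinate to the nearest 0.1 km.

(73.3, 6.3, 27.9)

Each station gives a sphere (x−x_i)² + (y−y_i)² + z² = d_i² (stations at z=0).
Subtracting the RID sphere from TPNV and HLID: z² cancels, leaving linear equations in x and y:
65.0 x + 141.0 y = 5653.09
-167.4 x − 178.4 y = -13394.72
Solving: x ≈ 73.300, y ≈ 6.302 km (keep extra digits for the depth step; rounded: 73.3, 6.3).
Then from the RID sphere: z² = 41.46² − (x − 88.9)² − (y + 20.1)² with x = 73.300, y = 6.302, so z ≈ 27.902 ≈ 27.9 km.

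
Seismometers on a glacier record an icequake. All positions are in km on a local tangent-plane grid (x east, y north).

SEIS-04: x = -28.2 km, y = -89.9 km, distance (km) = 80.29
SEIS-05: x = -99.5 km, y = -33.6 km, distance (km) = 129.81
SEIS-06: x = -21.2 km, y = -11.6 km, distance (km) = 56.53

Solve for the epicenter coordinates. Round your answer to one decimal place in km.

(30.3, -34.9)

Circle about each station: (x + 28.2)² + (y + 89.9)² = 80.29²; (x + 99.5)² + (y + 33.6)² = 129.81²; (x + 21.2)² + (y + 11.6)² = 56.53².
Subtracting pairs of circle equations eliminates x²+y² and gives linear equations (the radical axes):
-142.6 x + 112.6 y = -8252.19
14.0 x + 156.6 y = -5042.41
Solving the 2×2 system: x ≈ 30.3, y ≈ -34.9 km.
Check against SEIS-04 (with the unrounded x, y): √((x + 28.2)²+(y + 89.9)²) = 80.29 ≈ 80.29 km. ✓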